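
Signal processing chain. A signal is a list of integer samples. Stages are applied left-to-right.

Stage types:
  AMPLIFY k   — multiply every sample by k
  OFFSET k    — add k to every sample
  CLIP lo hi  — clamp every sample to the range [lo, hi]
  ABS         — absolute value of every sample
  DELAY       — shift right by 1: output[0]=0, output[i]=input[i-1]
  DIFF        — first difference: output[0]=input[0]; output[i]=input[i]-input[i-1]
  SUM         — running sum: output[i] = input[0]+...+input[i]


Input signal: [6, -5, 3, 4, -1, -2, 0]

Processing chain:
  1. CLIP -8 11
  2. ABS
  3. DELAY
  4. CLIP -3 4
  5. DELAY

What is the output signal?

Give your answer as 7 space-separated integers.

Input: [6, -5, 3, 4, -1, -2, 0]
Stage 1 (CLIP -8 11): clip(6,-8,11)=6, clip(-5,-8,11)=-5, clip(3,-8,11)=3, clip(4,-8,11)=4, clip(-1,-8,11)=-1, clip(-2,-8,11)=-2, clip(0,-8,11)=0 -> [6, -5, 3, 4, -1, -2, 0]
Stage 2 (ABS): |6|=6, |-5|=5, |3|=3, |4|=4, |-1|=1, |-2|=2, |0|=0 -> [6, 5, 3, 4, 1, 2, 0]
Stage 3 (DELAY): [0, 6, 5, 3, 4, 1, 2] = [0, 6, 5, 3, 4, 1, 2] -> [0, 6, 5, 3, 4, 1, 2]
Stage 4 (CLIP -3 4): clip(0,-3,4)=0, clip(6,-3,4)=4, clip(5,-3,4)=4, clip(3,-3,4)=3, clip(4,-3,4)=4, clip(1,-3,4)=1, clip(2,-3,4)=2 -> [0, 4, 4, 3, 4, 1, 2]
Stage 5 (DELAY): [0, 0, 4, 4, 3, 4, 1] = [0, 0, 4, 4, 3, 4, 1] -> [0, 0, 4, 4, 3, 4, 1]

Answer: 0 0 4 4 3 4 1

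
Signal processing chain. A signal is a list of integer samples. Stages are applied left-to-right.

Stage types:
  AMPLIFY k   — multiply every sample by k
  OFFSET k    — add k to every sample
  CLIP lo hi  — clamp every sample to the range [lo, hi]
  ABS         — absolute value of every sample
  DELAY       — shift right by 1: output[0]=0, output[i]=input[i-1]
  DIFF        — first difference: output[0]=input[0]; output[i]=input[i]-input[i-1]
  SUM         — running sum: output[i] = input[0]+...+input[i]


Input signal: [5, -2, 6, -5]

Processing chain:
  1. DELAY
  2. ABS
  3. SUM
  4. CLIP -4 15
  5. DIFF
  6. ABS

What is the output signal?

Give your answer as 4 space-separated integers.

Input: [5, -2, 6, -5]
Stage 1 (DELAY): [0, 5, -2, 6] = [0, 5, -2, 6] -> [0, 5, -2, 6]
Stage 2 (ABS): |0|=0, |5|=5, |-2|=2, |6|=6 -> [0, 5, 2, 6]
Stage 3 (SUM): sum[0..0]=0, sum[0..1]=5, sum[0..2]=7, sum[0..3]=13 -> [0, 5, 7, 13]
Stage 4 (CLIP -4 15): clip(0,-4,15)=0, clip(5,-4,15)=5, clip(7,-4,15)=7, clip(13,-4,15)=13 -> [0, 5, 7, 13]
Stage 5 (DIFF): s[0]=0, 5-0=5, 7-5=2, 13-7=6 -> [0, 5, 2, 6]
Stage 6 (ABS): |0|=0, |5|=5, |2|=2, |6|=6 -> [0, 5, 2, 6]

Answer: 0 5 2 6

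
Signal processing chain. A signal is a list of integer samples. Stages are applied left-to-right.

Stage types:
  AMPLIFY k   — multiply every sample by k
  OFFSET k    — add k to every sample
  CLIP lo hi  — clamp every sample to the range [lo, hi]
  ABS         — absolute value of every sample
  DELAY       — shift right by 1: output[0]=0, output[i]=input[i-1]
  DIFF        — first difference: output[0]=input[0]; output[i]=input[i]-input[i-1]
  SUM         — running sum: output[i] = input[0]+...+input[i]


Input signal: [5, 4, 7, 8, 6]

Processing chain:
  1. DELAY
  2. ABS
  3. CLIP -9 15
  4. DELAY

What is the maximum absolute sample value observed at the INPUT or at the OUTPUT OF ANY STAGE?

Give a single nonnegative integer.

Answer: 8

Derivation:
Input: [5, 4, 7, 8, 6] (max |s|=8)
Stage 1 (DELAY): [0, 5, 4, 7, 8] = [0, 5, 4, 7, 8] -> [0, 5, 4, 7, 8] (max |s|=8)
Stage 2 (ABS): |0|=0, |5|=5, |4|=4, |7|=7, |8|=8 -> [0, 5, 4, 7, 8] (max |s|=8)
Stage 3 (CLIP -9 15): clip(0,-9,15)=0, clip(5,-9,15)=5, clip(4,-9,15)=4, clip(7,-9,15)=7, clip(8,-9,15)=8 -> [0, 5, 4, 7, 8] (max |s|=8)
Stage 4 (DELAY): [0, 0, 5, 4, 7] = [0, 0, 5, 4, 7] -> [0, 0, 5, 4, 7] (max |s|=7)
Overall max amplitude: 8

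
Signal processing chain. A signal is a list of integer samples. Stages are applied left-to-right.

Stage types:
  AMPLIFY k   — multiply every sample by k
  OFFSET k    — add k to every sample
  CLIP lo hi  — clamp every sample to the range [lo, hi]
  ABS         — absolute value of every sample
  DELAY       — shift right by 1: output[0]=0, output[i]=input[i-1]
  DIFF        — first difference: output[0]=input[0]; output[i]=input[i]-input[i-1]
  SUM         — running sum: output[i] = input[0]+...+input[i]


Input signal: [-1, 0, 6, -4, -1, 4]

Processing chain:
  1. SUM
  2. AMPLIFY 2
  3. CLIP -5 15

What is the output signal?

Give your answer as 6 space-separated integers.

Answer: -2 -2 10 2 0 8

Derivation:
Input: [-1, 0, 6, -4, -1, 4]
Stage 1 (SUM): sum[0..0]=-1, sum[0..1]=-1, sum[0..2]=5, sum[0..3]=1, sum[0..4]=0, sum[0..5]=4 -> [-1, -1, 5, 1, 0, 4]
Stage 2 (AMPLIFY 2): -1*2=-2, -1*2=-2, 5*2=10, 1*2=2, 0*2=0, 4*2=8 -> [-2, -2, 10, 2, 0, 8]
Stage 3 (CLIP -5 15): clip(-2,-5,15)=-2, clip(-2,-5,15)=-2, clip(10,-5,15)=10, clip(2,-5,15)=2, clip(0,-5,15)=0, clip(8,-5,15)=8 -> [-2, -2, 10, 2, 0, 8]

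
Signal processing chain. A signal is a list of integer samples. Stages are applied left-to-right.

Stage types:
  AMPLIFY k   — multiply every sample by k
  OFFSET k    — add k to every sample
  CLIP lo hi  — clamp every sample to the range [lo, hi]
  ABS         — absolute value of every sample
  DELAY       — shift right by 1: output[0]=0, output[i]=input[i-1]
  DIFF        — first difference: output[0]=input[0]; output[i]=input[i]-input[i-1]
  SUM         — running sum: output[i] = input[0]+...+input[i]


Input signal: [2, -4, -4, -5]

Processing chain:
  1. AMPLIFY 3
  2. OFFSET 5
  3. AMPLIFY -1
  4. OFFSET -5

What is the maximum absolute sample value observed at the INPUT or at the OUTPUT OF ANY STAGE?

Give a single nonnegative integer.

Answer: 16

Derivation:
Input: [2, -4, -4, -5] (max |s|=5)
Stage 1 (AMPLIFY 3): 2*3=6, -4*3=-12, -4*3=-12, -5*3=-15 -> [6, -12, -12, -15] (max |s|=15)
Stage 2 (OFFSET 5): 6+5=11, -12+5=-7, -12+5=-7, -15+5=-10 -> [11, -7, -7, -10] (max |s|=11)
Stage 3 (AMPLIFY -1): 11*-1=-11, -7*-1=7, -7*-1=7, -10*-1=10 -> [-11, 7, 7, 10] (max |s|=11)
Stage 4 (OFFSET -5): -11+-5=-16, 7+-5=2, 7+-5=2, 10+-5=5 -> [-16, 2, 2, 5] (max |s|=16)
Overall max amplitude: 16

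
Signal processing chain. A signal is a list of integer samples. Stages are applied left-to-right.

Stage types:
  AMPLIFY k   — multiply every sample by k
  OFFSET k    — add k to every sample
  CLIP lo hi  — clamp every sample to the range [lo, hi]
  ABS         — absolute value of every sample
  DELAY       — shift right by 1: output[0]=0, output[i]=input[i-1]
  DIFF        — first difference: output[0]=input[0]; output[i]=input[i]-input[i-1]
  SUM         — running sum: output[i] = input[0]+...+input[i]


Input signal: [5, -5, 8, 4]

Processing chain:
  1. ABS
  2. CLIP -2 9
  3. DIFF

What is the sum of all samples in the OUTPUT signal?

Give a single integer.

Answer: 4

Derivation:
Input: [5, -5, 8, 4]
Stage 1 (ABS): |5|=5, |-5|=5, |8|=8, |4|=4 -> [5, 5, 8, 4]
Stage 2 (CLIP -2 9): clip(5,-2,9)=5, clip(5,-2,9)=5, clip(8,-2,9)=8, clip(4,-2,9)=4 -> [5, 5, 8, 4]
Stage 3 (DIFF): s[0]=5, 5-5=0, 8-5=3, 4-8=-4 -> [5, 0, 3, -4]
Output sum: 4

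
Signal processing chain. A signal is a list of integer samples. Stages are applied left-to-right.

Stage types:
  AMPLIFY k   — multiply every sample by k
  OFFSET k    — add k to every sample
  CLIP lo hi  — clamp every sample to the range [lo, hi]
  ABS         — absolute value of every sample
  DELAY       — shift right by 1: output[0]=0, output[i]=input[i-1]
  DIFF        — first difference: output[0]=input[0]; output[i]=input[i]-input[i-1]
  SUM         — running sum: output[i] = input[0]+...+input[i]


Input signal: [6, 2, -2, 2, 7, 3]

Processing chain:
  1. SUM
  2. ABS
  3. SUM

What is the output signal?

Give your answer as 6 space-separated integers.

Input: [6, 2, -2, 2, 7, 3]
Stage 1 (SUM): sum[0..0]=6, sum[0..1]=8, sum[0..2]=6, sum[0..3]=8, sum[0..4]=15, sum[0..5]=18 -> [6, 8, 6, 8, 15, 18]
Stage 2 (ABS): |6|=6, |8|=8, |6|=6, |8|=8, |15|=15, |18|=18 -> [6, 8, 6, 8, 15, 18]
Stage 3 (SUM): sum[0..0]=6, sum[0..1]=14, sum[0..2]=20, sum[0..3]=28, sum[0..4]=43, sum[0..5]=61 -> [6, 14, 20, 28, 43, 61]

Answer: 6 14 20 28 43 61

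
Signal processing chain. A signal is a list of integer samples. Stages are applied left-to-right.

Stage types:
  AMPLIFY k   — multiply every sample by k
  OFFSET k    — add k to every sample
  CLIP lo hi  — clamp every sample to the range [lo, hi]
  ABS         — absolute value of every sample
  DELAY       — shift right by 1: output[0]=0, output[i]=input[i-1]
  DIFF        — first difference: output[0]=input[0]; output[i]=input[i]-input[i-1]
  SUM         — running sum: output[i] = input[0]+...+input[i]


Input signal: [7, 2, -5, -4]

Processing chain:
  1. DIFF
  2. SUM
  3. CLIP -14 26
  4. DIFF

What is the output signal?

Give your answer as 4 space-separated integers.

Input: [7, 2, -5, -4]
Stage 1 (DIFF): s[0]=7, 2-7=-5, -5-2=-7, -4--5=1 -> [7, -5, -7, 1]
Stage 2 (SUM): sum[0..0]=7, sum[0..1]=2, sum[0..2]=-5, sum[0..3]=-4 -> [7, 2, -5, -4]
Stage 3 (CLIP -14 26): clip(7,-14,26)=7, clip(2,-14,26)=2, clip(-5,-14,26)=-5, clip(-4,-14,26)=-4 -> [7, 2, -5, -4]
Stage 4 (DIFF): s[0]=7, 2-7=-5, -5-2=-7, -4--5=1 -> [7, -5, -7, 1]

Answer: 7 -5 -7 1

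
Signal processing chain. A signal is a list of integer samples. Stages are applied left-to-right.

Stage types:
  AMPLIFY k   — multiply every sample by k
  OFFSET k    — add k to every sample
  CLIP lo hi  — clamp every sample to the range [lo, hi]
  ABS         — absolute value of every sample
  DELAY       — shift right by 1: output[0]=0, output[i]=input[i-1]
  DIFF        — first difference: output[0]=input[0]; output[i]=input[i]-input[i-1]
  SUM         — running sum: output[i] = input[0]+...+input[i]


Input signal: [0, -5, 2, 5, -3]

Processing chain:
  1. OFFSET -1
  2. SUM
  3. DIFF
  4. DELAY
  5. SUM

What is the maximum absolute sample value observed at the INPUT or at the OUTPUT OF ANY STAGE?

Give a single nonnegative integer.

Answer: 7

Derivation:
Input: [0, -5, 2, 5, -3] (max |s|=5)
Stage 1 (OFFSET -1): 0+-1=-1, -5+-1=-6, 2+-1=1, 5+-1=4, -3+-1=-4 -> [-1, -6, 1, 4, -4] (max |s|=6)
Stage 2 (SUM): sum[0..0]=-1, sum[0..1]=-7, sum[0..2]=-6, sum[0..3]=-2, sum[0..4]=-6 -> [-1, -7, -6, -2, -6] (max |s|=7)
Stage 3 (DIFF): s[0]=-1, -7--1=-6, -6--7=1, -2--6=4, -6--2=-4 -> [-1, -6, 1, 4, -4] (max |s|=6)
Stage 4 (DELAY): [0, -1, -6, 1, 4] = [0, -1, -6, 1, 4] -> [0, -1, -6, 1, 4] (max |s|=6)
Stage 5 (SUM): sum[0..0]=0, sum[0..1]=-1, sum[0..2]=-7, sum[0..3]=-6, sum[0..4]=-2 -> [0, -1, -7, -6, -2] (max |s|=7)
Overall max amplitude: 7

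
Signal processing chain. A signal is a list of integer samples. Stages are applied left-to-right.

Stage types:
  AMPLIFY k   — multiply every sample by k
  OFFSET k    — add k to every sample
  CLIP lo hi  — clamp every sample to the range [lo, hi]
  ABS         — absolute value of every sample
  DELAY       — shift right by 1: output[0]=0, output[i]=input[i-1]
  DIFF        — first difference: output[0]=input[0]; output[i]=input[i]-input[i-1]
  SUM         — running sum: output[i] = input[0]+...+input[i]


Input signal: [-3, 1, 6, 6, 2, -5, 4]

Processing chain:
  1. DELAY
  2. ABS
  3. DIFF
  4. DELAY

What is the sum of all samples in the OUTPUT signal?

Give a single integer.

Input: [-3, 1, 6, 6, 2, -5, 4]
Stage 1 (DELAY): [0, -3, 1, 6, 6, 2, -5] = [0, -3, 1, 6, 6, 2, -5] -> [0, -3, 1, 6, 6, 2, -5]
Stage 2 (ABS): |0|=0, |-3|=3, |1|=1, |6|=6, |6|=6, |2|=2, |-5|=5 -> [0, 3, 1, 6, 6, 2, 5]
Stage 3 (DIFF): s[0]=0, 3-0=3, 1-3=-2, 6-1=5, 6-6=0, 2-6=-4, 5-2=3 -> [0, 3, -2, 5, 0, -4, 3]
Stage 4 (DELAY): [0, 0, 3, -2, 5, 0, -4] = [0, 0, 3, -2, 5, 0, -4] -> [0, 0, 3, -2, 5, 0, -4]
Output sum: 2

Answer: 2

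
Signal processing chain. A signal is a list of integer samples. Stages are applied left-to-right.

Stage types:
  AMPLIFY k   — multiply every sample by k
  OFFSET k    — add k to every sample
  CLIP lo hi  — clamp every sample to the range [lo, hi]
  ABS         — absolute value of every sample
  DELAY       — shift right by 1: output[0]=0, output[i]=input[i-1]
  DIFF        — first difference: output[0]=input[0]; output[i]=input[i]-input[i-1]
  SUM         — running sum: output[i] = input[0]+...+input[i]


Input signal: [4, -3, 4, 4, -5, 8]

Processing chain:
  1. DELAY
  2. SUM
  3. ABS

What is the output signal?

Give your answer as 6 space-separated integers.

Input: [4, -3, 4, 4, -5, 8]
Stage 1 (DELAY): [0, 4, -3, 4, 4, -5] = [0, 4, -3, 4, 4, -5] -> [0, 4, -3, 4, 4, -5]
Stage 2 (SUM): sum[0..0]=0, sum[0..1]=4, sum[0..2]=1, sum[0..3]=5, sum[0..4]=9, sum[0..5]=4 -> [0, 4, 1, 5, 9, 4]
Stage 3 (ABS): |0|=0, |4|=4, |1|=1, |5|=5, |9|=9, |4|=4 -> [0, 4, 1, 5, 9, 4]

Answer: 0 4 1 5 9 4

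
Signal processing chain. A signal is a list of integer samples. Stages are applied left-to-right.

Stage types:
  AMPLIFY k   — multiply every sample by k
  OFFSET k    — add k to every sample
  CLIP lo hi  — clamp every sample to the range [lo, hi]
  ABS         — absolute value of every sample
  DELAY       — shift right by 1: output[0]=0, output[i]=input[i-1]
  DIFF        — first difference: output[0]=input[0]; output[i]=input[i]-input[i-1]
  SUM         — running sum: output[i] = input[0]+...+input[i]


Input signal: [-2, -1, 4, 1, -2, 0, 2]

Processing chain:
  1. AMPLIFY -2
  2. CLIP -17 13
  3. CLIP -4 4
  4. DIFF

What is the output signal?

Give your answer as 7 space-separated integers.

Input: [-2, -1, 4, 1, -2, 0, 2]
Stage 1 (AMPLIFY -2): -2*-2=4, -1*-2=2, 4*-2=-8, 1*-2=-2, -2*-2=4, 0*-2=0, 2*-2=-4 -> [4, 2, -8, -2, 4, 0, -4]
Stage 2 (CLIP -17 13): clip(4,-17,13)=4, clip(2,-17,13)=2, clip(-8,-17,13)=-8, clip(-2,-17,13)=-2, clip(4,-17,13)=4, clip(0,-17,13)=0, clip(-4,-17,13)=-4 -> [4, 2, -8, -2, 4, 0, -4]
Stage 3 (CLIP -4 4): clip(4,-4,4)=4, clip(2,-4,4)=2, clip(-8,-4,4)=-4, clip(-2,-4,4)=-2, clip(4,-4,4)=4, clip(0,-4,4)=0, clip(-4,-4,4)=-4 -> [4, 2, -4, -2, 4, 0, -4]
Stage 4 (DIFF): s[0]=4, 2-4=-2, -4-2=-6, -2--4=2, 4--2=6, 0-4=-4, -4-0=-4 -> [4, -2, -6, 2, 6, -4, -4]

Answer: 4 -2 -6 2 6 -4 -4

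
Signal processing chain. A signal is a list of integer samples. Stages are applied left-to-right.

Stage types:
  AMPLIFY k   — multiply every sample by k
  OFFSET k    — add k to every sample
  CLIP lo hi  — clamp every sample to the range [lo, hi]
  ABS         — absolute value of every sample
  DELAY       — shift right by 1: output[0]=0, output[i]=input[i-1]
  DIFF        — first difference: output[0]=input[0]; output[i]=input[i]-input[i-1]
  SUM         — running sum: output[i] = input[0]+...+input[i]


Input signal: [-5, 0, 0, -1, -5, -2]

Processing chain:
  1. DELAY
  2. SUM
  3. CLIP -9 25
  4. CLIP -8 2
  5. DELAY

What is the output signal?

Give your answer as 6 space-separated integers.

Answer: 0 0 -5 -5 -5 -6

Derivation:
Input: [-5, 0, 0, -1, -5, -2]
Stage 1 (DELAY): [0, -5, 0, 0, -1, -5] = [0, -5, 0, 0, -1, -5] -> [0, -5, 0, 0, -1, -5]
Stage 2 (SUM): sum[0..0]=0, sum[0..1]=-5, sum[0..2]=-5, sum[0..3]=-5, sum[0..4]=-6, sum[0..5]=-11 -> [0, -5, -5, -5, -6, -11]
Stage 3 (CLIP -9 25): clip(0,-9,25)=0, clip(-5,-9,25)=-5, clip(-5,-9,25)=-5, clip(-5,-9,25)=-5, clip(-6,-9,25)=-6, clip(-11,-9,25)=-9 -> [0, -5, -5, -5, -6, -9]
Stage 4 (CLIP -8 2): clip(0,-8,2)=0, clip(-5,-8,2)=-5, clip(-5,-8,2)=-5, clip(-5,-8,2)=-5, clip(-6,-8,2)=-6, clip(-9,-8,2)=-8 -> [0, -5, -5, -5, -6, -8]
Stage 5 (DELAY): [0, 0, -5, -5, -5, -6] = [0, 0, -5, -5, -5, -6] -> [0, 0, -5, -5, -5, -6]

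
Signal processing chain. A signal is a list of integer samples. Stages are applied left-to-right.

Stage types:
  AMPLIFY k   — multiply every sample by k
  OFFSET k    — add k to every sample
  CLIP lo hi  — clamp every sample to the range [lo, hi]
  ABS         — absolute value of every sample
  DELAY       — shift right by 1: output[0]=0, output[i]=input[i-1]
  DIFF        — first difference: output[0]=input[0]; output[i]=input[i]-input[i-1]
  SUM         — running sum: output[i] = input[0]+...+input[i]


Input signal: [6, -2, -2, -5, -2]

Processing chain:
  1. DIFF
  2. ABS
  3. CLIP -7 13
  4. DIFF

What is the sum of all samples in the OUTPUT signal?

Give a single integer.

Answer: 3

Derivation:
Input: [6, -2, -2, -5, -2]
Stage 1 (DIFF): s[0]=6, -2-6=-8, -2--2=0, -5--2=-3, -2--5=3 -> [6, -8, 0, -3, 3]
Stage 2 (ABS): |6|=6, |-8|=8, |0|=0, |-3|=3, |3|=3 -> [6, 8, 0, 3, 3]
Stage 3 (CLIP -7 13): clip(6,-7,13)=6, clip(8,-7,13)=8, clip(0,-7,13)=0, clip(3,-7,13)=3, clip(3,-7,13)=3 -> [6, 8, 0, 3, 3]
Stage 4 (DIFF): s[0]=6, 8-6=2, 0-8=-8, 3-0=3, 3-3=0 -> [6, 2, -8, 3, 0]
Output sum: 3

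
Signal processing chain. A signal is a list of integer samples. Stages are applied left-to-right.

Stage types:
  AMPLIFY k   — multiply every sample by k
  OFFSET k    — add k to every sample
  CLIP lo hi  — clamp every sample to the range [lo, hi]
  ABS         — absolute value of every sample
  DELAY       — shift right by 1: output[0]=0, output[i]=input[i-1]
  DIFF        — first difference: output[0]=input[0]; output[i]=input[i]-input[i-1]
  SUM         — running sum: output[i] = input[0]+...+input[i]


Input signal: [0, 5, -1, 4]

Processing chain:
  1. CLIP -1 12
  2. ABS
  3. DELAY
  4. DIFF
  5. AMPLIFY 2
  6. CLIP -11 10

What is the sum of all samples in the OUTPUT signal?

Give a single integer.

Answer: 2

Derivation:
Input: [0, 5, -1, 4]
Stage 1 (CLIP -1 12): clip(0,-1,12)=0, clip(5,-1,12)=5, clip(-1,-1,12)=-1, clip(4,-1,12)=4 -> [0, 5, -1, 4]
Stage 2 (ABS): |0|=0, |5|=5, |-1|=1, |4|=4 -> [0, 5, 1, 4]
Stage 3 (DELAY): [0, 0, 5, 1] = [0, 0, 5, 1] -> [0, 0, 5, 1]
Stage 4 (DIFF): s[0]=0, 0-0=0, 5-0=5, 1-5=-4 -> [0, 0, 5, -4]
Stage 5 (AMPLIFY 2): 0*2=0, 0*2=0, 5*2=10, -4*2=-8 -> [0, 0, 10, -8]
Stage 6 (CLIP -11 10): clip(0,-11,10)=0, clip(0,-11,10)=0, clip(10,-11,10)=10, clip(-8,-11,10)=-8 -> [0, 0, 10, -8]
Output sum: 2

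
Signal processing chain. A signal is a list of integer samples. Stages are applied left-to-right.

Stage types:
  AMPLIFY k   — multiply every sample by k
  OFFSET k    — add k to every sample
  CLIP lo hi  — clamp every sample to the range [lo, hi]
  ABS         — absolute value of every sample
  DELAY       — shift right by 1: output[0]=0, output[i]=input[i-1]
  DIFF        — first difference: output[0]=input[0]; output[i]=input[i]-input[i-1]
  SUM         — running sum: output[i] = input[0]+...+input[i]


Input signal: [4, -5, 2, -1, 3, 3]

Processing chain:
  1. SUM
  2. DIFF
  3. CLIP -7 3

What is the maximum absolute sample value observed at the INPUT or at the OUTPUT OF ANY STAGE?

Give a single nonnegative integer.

Input: [4, -5, 2, -1, 3, 3] (max |s|=5)
Stage 1 (SUM): sum[0..0]=4, sum[0..1]=-1, sum[0..2]=1, sum[0..3]=0, sum[0..4]=3, sum[0..5]=6 -> [4, -1, 1, 0, 3, 6] (max |s|=6)
Stage 2 (DIFF): s[0]=4, -1-4=-5, 1--1=2, 0-1=-1, 3-0=3, 6-3=3 -> [4, -5, 2, -1, 3, 3] (max |s|=5)
Stage 3 (CLIP -7 3): clip(4,-7,3)=3, clip(-5,-7,3)=-5, clip(2,-7,3)=2, clip(-1,-7,3)=-1, clip(3,-7,3)=3, clip(3,-7,3)=3 -> [3, -5, 2, -1, 3, 3] (max |s|=5)
Overall max amplitude: 6

Answer: 6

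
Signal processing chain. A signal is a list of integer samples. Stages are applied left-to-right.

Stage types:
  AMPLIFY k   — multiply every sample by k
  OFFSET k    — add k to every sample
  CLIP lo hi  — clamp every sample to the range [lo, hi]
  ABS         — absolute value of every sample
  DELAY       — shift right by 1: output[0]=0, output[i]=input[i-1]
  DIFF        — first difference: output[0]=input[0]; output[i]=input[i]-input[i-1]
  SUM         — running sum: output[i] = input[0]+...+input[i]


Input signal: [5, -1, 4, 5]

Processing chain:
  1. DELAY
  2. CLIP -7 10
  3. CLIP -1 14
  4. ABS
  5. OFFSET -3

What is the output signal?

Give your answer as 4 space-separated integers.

Input: [5, -1, 4, 5]
Stage 1 (DELAY): [0, 5, -1, 4] = [0, 5, -1, 4] -> [0, 5, -1, 4]
Stage 2 (CLIP -7 10): clip(0,-7,10)=0, clip(5,-7,10)=5, clip(-1,-7,10)=-1, clip(4,-7,10)=4 -> [0, 5, -1, 4]
Stage 3 (CLIP -1 14): clip(0,-1,14)=0, clip(5,-1,14)=5, clip(-1,-1,14)=-1, clip(4,-1,14)=4 -> [0, 5, -1, 4]
Stage 4 (ABS): |0|=0, |5|=5, |-1|=1, |4|=4 -> [0, 5, 1, 4]
Stage 5 (OFFSET -3): 0+-3=-3, 5+-3=2, 1+-3=-2, 4+-3=1 -> [-3, 2, -2, 1]

Answer: -3 2 -2 1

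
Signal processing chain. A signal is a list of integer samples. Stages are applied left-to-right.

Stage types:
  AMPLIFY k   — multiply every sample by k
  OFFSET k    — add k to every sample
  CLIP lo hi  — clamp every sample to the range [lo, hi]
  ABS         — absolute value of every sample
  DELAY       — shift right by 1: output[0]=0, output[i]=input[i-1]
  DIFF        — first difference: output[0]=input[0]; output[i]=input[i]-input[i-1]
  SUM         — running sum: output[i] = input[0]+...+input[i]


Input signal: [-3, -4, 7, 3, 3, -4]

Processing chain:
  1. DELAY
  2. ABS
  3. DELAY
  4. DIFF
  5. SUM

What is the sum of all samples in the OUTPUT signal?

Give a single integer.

Answer: 17

Derivation:
Input: [-3, -4, 7, 3, 3, -4]
Stage 1 (DELAY): [0, -3, -4, 7, 3, 3] = [0, -3, -4, 7, 3, 3] -> [0, -3, -4, 7, 3, 3]
Stage 2 (ABS): |0|=0, |-3|=3, |-4|=4, |7|=7, |3|=3, |3|=3 -> [0, 3, 4, 7, 3, 3]
Stage 3 (DELAY): [0, 0, 3, 4, 7, 3] = [0, 0, 3, 4, 7, 3] -> [0, 0, 3, 4, 7, 3]
Stage 4 (DIFF): s[0]=0, 0-0=0, 3-0=3, 4-3=1, 7-4=3, 3-7=-4 -> [0, 0, 3, 1, 3, -4]
Stage 5 (SUM): sum[0..0]=0, sum[0..1]=0, sum[0..2]=3, sum[0..3]=4, sum[0..4]=7, sum[0..5]=3 -> [0, 0, 3, 4, 7, 3]
Output sum: 17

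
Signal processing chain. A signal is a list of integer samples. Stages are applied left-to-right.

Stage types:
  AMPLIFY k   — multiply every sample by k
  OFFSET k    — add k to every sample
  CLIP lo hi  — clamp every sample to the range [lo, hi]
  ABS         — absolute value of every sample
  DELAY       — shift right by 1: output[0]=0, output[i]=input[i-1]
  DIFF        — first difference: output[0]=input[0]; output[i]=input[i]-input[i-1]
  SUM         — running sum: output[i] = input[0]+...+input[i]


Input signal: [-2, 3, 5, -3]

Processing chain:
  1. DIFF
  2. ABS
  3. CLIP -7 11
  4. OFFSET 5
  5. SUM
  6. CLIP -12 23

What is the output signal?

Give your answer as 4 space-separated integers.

Input: [-2, 3, 5, -3]
Stage 1 (DIFF): s[0]=-2, 3--2=5, 5-3=2, -3-5=-8 -> [-2, 5, 2, -8]
Stage 2 (ABS): |-2|=2, |5|=5, |2|=2, |-8|=8 -> [2, 5, 2, 8]
Stage 3 (CLIP -7 11): clip(2,-7,11)=2, clip(5,-7,11)=5, clip(2,-7,11)=2, clip(8,-7,11)=8 -> [2, 5, 2, 8]
Stage 4 (OFFSET 5): 2+5=7, 5+5=10, 2+5=7, 8+5=13 -> [7, 10, 7, 13]
Stage 5 (SUM): sum[0..0]=7, sum[0..1]=17, sum[0..2]=24, sum[0..3]=37 -> [7, 17, 24, 37]
Stage 6 (CLIP -12 23): clip(7,-12,23)=7, clip(17,-12,23)=17, clip(24,-12,23)=23, clip(37,-12,23)=23 -> [7, 17, 23, 23]

Answer: 7 17 23 23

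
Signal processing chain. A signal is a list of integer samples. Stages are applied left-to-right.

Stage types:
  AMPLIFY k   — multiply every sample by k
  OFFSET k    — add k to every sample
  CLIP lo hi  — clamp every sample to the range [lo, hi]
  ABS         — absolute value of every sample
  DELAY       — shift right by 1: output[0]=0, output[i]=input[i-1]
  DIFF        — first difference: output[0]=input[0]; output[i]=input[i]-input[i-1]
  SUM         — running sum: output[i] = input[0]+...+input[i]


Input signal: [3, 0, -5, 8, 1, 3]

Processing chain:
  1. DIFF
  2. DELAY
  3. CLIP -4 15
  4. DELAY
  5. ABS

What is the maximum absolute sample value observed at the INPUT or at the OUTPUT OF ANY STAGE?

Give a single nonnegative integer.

Answer: 13

Derivation:
Input: [3, 0, -5, 8, 1, 3] (max |s|=8)
Stage 1 (DIFF): s[0]=3, 0-3=-3, -5-0=-5, 8--5=13, 1-8=-7, 3-1=2 -> [3, -3, -5, 13, -7, 2] (max |s|=13)
Stage 2 (DELAY): [0, 3, -3, -5, 13, -7] = [0, 3, -3, -5, 13, -7] -> [0, 3, -3, -5, 13, -7] (max |s|=13)
Stage 3 (CLIP -4 15): clip(0,-4,15)=0, clip(3,-4,15)=3, clip(-3,-4,15)=-3, clip(-5,-4,15)=-4, clip(13,-4,15)=13, clip(-7,-4,15)=-4 -> [0, 3, -3, -4, 13, -4] (max |s|=13)
Stage 4 (DELAY): [0, 0, 3, -3, -4, 13] = [0, 0, 3, -3, -4, 13] -> [0, 0, 3, -3, -4, 13] (max |s|=13)
Stage 5 (ABS): |0|=0, |0|=0, |3|=3, |-3|=3, |-4|=4, |13|=13 -> [0, 0, 3, 3, 4, 13] (max |s|=13)
Overall max amplitude: 13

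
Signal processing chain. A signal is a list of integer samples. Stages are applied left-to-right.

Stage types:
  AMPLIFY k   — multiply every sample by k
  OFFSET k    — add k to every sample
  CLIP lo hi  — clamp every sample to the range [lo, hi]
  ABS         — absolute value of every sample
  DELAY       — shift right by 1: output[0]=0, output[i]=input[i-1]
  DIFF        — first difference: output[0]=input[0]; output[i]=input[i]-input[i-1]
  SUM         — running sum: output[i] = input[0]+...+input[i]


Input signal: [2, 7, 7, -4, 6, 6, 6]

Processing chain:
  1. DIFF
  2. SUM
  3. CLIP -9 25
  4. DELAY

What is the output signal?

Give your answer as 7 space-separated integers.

Answer: 0 2 7 7 -4 6 6

Derivation:
Input: [2, 7, 7, -4, 6, 6, 6]
Stage 1 (DIFF): s[0]=2, 7-2=5, 7-7=0, -4-7=-11, 6--4=10, 6-6=0, 6-6=0 -> [2, 5, 0, -11, 10, 0, 0]
Stage 2 (SUM): sum[0..0]=2, sum[0..1]=7, sum[0..2]=7, sum[0..3]=-4, sum[0..4]=6, sum[0..5]=6, sum[0..6]=6 -> [2, 7, 7, -4, 6, 6, 6]
Stage 3 (CLIP -9 25): clip(2,-9,25)=2, clip(7,-9,25)=7, clip(7,-9,25)=7, clip(-4,-9,25)=-4, clip(6,-9,25)=6, clip(6,-9,25)=6, clip(6,-9,25)=6 -> [2, 7, 7, -4, 6, 6, 6]
Stage 4 (DELAY): [0, 2, 7, 7, -4, 6, 6] = [0, 2, 7, 7, -4, 6, 6] -> [0, 2, 7, 7, -4, 6, 6]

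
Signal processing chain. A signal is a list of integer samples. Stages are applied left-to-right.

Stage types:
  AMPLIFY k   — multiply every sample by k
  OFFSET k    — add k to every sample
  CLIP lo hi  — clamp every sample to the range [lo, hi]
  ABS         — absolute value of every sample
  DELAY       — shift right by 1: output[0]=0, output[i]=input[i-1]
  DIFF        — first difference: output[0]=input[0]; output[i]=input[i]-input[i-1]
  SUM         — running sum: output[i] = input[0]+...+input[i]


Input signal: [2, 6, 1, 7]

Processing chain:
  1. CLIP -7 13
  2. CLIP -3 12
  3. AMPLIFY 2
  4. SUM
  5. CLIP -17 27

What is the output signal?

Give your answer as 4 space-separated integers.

Answer: 4 16 18 27

Derivation:
Input: [2, 6, 1, 7]
Stage 1 (CLIP -7 13): clip(2,-7,13)=2, clip(6,-7,13)=6, clip(1,-7,13)=1, clip(7,-7,13)=7 -> [2, 6, 1, 7]
Stage 2 (CLIP -3 12): clip(2,-3,12)=2, clip(6,-3,12)=6, clip(1,-3,12)=1, clip(7,-3,12)=7 -> [2, 6, 1, 7]
Stage 3 (AMPLIFY 2): 2*2=4, 6*2=12, 1*2=2, 7*2=14 -> [4, 12, 2, 14]
Stage 4 (SUM): sum[0..0]=4, sum[0..1]=16, sum[0..2]=18, sum[0..3]=32 -> [4, 16, 18, 32]
Stage 5 (CLIP -17 27): clip(4,-17,27)=4, clip(16,-17,27)=16, clip(18,-17,27)=18, clip(32,-17,27)=27 -> [4, 16, 18, 27]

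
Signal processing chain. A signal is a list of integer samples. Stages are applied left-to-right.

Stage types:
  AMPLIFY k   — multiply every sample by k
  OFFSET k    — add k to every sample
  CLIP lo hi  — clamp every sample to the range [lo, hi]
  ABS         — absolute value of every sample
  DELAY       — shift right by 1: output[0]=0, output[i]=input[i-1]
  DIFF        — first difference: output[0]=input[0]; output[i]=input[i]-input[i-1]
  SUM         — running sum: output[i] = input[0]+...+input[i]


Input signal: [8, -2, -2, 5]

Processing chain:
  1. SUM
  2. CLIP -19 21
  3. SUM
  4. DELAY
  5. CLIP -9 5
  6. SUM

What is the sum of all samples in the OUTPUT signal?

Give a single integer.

Answer: 30

Derivation:
Input: [8, -2, -2, 5]
Stage 1 (SUM): sum[0..0]=8, sum[0..1]=6, sum[0..2]=4, sum[0..3]=9 -> [8, 6, 4, 9]
Stage 2 (CLIP -19 21): clip(8,-19,21)=8, clip(6,-19,21)=6, clip(4,-19,21)=4, clip(9,-19,21)=9 -> [8, 6, 4, 9]
Stage 3 (SUM): sum[0..0]=8, sum[0..1]=14, sum[0..2]=18, sum[0..3]=27 -> [8, 14, 18, 27]
Stage 4 (DELAY): [0, 8, 14, 18] = [0, 8, 14, 18] -> [0, 8, 14, 18]
Stage 5 (CLIP -9 5): clip(0,-9,5)=0, clip(8,-9,5)=5, clip(14,-9,5)=5, clip(18,-9,5)=5 -> [0, 5, 5, 5]
Stage 6 (SUM): sum[0..0]=0, sum[0..1]=5, sum[0..2]=10, sum[0..3]=15 -> [0, 5, 10, 15]
Output sum: 30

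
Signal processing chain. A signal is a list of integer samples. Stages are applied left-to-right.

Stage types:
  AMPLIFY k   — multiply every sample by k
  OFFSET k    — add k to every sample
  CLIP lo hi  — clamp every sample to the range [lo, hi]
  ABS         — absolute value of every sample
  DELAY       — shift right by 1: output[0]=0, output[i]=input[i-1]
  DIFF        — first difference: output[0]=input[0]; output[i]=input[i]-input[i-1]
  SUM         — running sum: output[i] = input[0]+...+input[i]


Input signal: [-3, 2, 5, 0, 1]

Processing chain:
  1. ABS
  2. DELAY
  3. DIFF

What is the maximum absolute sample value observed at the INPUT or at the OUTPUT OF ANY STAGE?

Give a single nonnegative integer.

Answer: 5

Derivation:
Input: [-3, 2, 5, 0, 1] (max |s|=5)
Stage 1 (ABS): |-3|=3, |2|=2, |5|=5, |0|=0, |1|=1 -> [3, 2, 5, 0, 1] (max |s|=5)
Stage 2 (DELAY): [0, 3, 2, 5, 0] = [0, 3, 2, 5, 0] -> [0, 3, 2, 5, 0] (max |s|=5)
Stage 3 (DIFF): s[0]=0, 3-0=3, 2-3=-1, 5-2=3, 0-5=-5 -> [0, 3, -1, 3, -5] (max |s|=5)
Overall max amplitude: 5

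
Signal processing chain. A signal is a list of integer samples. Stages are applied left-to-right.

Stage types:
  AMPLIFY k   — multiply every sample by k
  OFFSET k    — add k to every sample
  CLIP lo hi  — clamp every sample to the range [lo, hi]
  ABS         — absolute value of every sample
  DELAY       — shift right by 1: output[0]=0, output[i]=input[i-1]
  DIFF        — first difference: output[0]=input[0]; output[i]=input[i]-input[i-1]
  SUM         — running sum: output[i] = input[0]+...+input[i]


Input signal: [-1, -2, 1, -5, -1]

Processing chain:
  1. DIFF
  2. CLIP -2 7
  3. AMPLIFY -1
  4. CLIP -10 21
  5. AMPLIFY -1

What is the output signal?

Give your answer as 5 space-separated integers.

Answer: -1 -1 3 -2 4

Derivation:
Input: [-1, -2, 1, -5, -1]
Stage 1 (DIFF): s[0]=-1, -2--1=-1, 1--2=3, -5-1=-6, -1--5=4 -> [-1, -1, 3, -6, 4]
Stage 2 (CLIP -2 7): clip(-1,-2,7)=-1, clip(-1,-2,7)=-1, clip(3,-2,7)=3, clip(-6,-2,7)=-2, clip(4,-2,7)=4 -> [-1, -1, 3, -2, 4]
Stage 3 (AMPLIFY -1): -1*-1=1, -1*-1=1, 3*-1=-3, -2*-1=2, 4*-1=-4 -> [1, 1, -3, 2, -4]
Stage 4 (CLIP -10 21): clip(1,-10,21)=1, clip(1,-10,21)=1, clip(-3,-10,21)=-3, clip(2,-10,21)=2, clip(-4,-10,21)=-4 -> [1, 1, -3, 2, -4]
Stage 5 (AMPLIFY -1): 1*-1=-1, 1*-1=-1, -3*-1=3, 2*-1=-2, -4*-1=4 -> [-1, -1, 3, -2, 4]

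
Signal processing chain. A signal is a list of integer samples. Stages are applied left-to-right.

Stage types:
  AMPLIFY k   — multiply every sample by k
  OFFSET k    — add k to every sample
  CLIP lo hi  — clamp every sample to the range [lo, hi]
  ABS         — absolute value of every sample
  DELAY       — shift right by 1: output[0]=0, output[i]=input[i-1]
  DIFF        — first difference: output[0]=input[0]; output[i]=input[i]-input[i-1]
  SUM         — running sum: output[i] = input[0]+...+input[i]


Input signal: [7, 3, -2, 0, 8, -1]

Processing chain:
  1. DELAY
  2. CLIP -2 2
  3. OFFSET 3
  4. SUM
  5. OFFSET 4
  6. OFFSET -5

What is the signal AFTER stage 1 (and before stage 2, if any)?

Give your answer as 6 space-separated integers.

Answer: 0 7 3 -2 0 8

Derivation:
Input: [7, 3, -2, 0, 8, -1]
Stage 1 (DELAY): [0, 7, 3, -2, 0, 8] = [0, 7, 3, -2, 0, 8] -> [0, 7, 3, -2, 0, 8]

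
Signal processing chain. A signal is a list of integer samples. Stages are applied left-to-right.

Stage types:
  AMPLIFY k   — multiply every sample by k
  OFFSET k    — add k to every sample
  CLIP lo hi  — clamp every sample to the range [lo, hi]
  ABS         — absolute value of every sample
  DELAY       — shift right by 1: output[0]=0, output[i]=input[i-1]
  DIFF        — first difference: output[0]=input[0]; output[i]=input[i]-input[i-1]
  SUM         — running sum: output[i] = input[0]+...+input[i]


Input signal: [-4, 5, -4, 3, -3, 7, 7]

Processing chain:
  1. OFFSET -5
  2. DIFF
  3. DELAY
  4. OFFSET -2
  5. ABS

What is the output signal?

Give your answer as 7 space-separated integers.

Input: [-4, 5, -4, 3, -3, 7, 7]
Stage 1 (OFFSET -5): -4+-5=-9, 5+-5=0, -4+-5=-9, 3+-5=-2, -3+-5=-8, 7+-5=2, 7+-5=2 -> [-9, 0, -9, -2, -8, 2, 2]
Stage 2 (DIFF): s[0]=-9, 0--9=9, -9-0=-9, -2--9=7, -8--2=-6, 2--8=10, 2-2=0 -> [-9, 9, -9, 7, -6, 10, 0]
Stage 3 (DELAY): [0, -9, 9, -9, 7, -6, 10] = [0, -9, 9, -9, 7, -6, 10] -> [0, -9, 9, -9, 7, -6, 10]
Stage 4 (OFFSET -2): 0+-2=-2, -9+-2=-11, 9+-2=7, -9+-2=-11, 7+-2=5, -6+-2=-8, 10+-2=8 -> [-2, -11, 7, -11, 5, -8, 8]
Stage 5 (ABS): |-2|=2, |-11|=11, |7|=7, |-11|=11, |5|=5, |-8|=8, |8|=8 -> [2, 11, 7, 11, 5, 8, 8]

Answer: 2 11 7 11 5 8 8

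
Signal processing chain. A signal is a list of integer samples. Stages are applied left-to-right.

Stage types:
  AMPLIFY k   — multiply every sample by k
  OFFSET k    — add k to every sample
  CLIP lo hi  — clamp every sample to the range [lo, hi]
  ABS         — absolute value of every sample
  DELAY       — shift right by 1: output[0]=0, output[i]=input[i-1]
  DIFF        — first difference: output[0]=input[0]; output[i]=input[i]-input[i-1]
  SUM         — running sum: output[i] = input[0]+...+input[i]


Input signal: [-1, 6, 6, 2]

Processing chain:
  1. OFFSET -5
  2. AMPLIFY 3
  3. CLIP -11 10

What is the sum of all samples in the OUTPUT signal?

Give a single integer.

Answer: -14

Derivation:
Input: [-1, 6, 6, 2]
Stage 1 (OFFSET -5): -1+-5=-6, 6+-5=1, 6+-5=1, 2+-5=-3 -> [-6, 1, 1, -3]
Stage 2 (AMPLIFY 3): -6*3=-18, 1*3=3, 1*3=3, -3*3=-9 -> [-18, 3, 3, -9]
Stage 3 (CLIP -11 10): clip(-18,-11,10)=-11, clip(3,-11,10)=3, clip(3,-11,10)=3, clip(-9,-11,10)=-9 -> [-11, 3, 3, -9]
Output sum: -14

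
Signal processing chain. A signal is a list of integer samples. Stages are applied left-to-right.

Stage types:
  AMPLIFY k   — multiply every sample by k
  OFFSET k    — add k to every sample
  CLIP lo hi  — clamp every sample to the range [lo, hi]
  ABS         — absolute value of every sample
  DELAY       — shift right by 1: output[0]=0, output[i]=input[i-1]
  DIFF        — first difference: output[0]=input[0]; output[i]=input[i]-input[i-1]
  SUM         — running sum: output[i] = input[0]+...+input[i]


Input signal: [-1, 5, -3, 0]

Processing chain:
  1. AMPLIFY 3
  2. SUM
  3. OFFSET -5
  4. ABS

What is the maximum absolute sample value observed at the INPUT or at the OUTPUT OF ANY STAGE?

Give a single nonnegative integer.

Answer: 15

Derivation:
Input: [-1, 5, -3, 0] (max |s|=5)
Stage 1 (AMPLIFY 3): -1*3=-3, 5*3=15, -3*3=-9, 0*3=0 -> [-3, 15, -9, 0] (max |s|=15)
Stage 2 (SUM): sum[0..0]=-3, sum[0..1]=12, sum[0..2]=3, sum[0..3]=3 -> [-3, 12, 3, 3] (max |s|=12)
Stage 3 (OFFSET -5): -3+-5=-8, 12+-5=7, 3+-5=-2, 3+-5=-2 -> [-8, 7, -2, -2] (max |s|=8)
Stage 4 (ABS): |-8|=8, |7|=7, |-2|=2, |-2|=2 -> [8, 7, 2, 2] (max |s|=8)
Overall max amplitude: 15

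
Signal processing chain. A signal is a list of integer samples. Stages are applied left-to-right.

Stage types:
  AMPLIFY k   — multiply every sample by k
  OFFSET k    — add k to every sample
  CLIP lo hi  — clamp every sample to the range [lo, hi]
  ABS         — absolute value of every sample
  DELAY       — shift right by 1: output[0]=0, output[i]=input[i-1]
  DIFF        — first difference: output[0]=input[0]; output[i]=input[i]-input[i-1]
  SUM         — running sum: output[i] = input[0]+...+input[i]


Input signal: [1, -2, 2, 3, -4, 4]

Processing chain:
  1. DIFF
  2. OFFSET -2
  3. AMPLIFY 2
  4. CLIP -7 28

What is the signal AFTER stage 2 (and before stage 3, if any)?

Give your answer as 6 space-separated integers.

Answer: -1 -5 2 -1 -9 6

Derivation:
Input: [1, -2, 2, 3, -4, 4]
Stage 1 (DIFF): s[0]=1, -2-1=-3, 2--2=4, 3-2=1, -4-3=-7, 4--4=8 -> [1, -3, 4, 1, -7, 8]
Stage 2 (OFFSET -2): 1+-2=-1, -3+-2=-5, 4+-2=2, 1+-2=-1, -7+-2=-9, 8+-2=6 -> [-1, -5, 2, -1, -9, 6]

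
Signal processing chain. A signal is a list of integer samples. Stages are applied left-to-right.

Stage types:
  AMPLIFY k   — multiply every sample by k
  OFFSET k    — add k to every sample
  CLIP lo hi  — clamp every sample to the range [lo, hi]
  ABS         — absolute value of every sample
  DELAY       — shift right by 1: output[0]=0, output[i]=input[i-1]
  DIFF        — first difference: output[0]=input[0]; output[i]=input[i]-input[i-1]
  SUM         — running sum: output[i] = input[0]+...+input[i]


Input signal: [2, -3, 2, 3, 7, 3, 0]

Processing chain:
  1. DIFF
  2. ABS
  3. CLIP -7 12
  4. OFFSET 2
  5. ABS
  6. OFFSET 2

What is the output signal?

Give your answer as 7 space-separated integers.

Input: [2, -3, 2, 3, 7, 3, 0]
Stage 1 (DIFF): s[0]=2, -3-2=-5, 2--3=5, 3-2=1, 7-3=4, 3-7=-4, 0-3=-3 -> [2, -5, 5, 1, 4, -4, -3]
Stage 2 (ABS): |2|=2, |-5|=5, |5|=5, |1|=1, |4|=4, |-4|=4, |-3|=3 -> [2, 5, 5, 1, 4, 4, 3]
Stage 3 (CLIP -7 12): clip(2,-7,12)=2, clip(5,-7,12)=5, clip(5,-7,12)=5, clip(1,-7,12)=1, clip(4,-7,12)=4, clip(4,-7,12)=4, clip(3,-7,12)=3 -> [2, 5, 5, 1, 4, 4, 3]
Stage 4 (OFFSET 2): 2+2=4, 5+2=7, 5+2=7, 1+2=3, 4+2=6, 4+2=6, 3+2=5 -> [4, 7, 7, 3, 6, 6, 5]
Stage 5 (ABS): |4|=4, |7|=7, |7|=7, |3|=3, |6|=6, |6|=6, |5|=5 -> [4, 7, 7, 3, 6, 6, 5]
Stage 6 (OFFSET 2): 4+2=6, 7+2=9, 7+2=9, 3+2=5, 6+2=8, 6+2=8, 5+2=7 -> [6, 9, 9, 5, 8, 8, 7]

Answer: 6 9 9 5 8 8 7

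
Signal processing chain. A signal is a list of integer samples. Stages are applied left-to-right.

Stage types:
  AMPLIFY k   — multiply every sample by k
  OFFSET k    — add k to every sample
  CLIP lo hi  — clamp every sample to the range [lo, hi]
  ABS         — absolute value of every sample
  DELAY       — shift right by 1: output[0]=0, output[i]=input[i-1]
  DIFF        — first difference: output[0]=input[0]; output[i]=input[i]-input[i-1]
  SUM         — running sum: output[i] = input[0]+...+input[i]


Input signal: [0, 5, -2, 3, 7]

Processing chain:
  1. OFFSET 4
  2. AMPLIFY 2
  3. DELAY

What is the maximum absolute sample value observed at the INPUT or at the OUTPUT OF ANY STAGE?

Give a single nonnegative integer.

Answer: 22

Derivation:
Input: [0, 5, -2, 3, 7] (max |s|=7)
Stage 1 (OFFSET 4): 0+4=4, 5+4=9, -2+4=2, 3+4=7, 7+4=11 -> [4, 9, 2, 7, 11] (max |s|=11)
Stage 2 (AMPLIFY 2): 4*2=8, 9*2=18, 2*2=4, 7*2=14, 11*2=22 -> [8, 18, 4, 14, 22] (max |s|=22)
Stage 3 (DELAY): [0, 8, 18, 4, 14] = [0, 8, 18, 4, 14] -> [0, 8, 18, 4, 14] (max |s|=18)
Overall max amplitude: 22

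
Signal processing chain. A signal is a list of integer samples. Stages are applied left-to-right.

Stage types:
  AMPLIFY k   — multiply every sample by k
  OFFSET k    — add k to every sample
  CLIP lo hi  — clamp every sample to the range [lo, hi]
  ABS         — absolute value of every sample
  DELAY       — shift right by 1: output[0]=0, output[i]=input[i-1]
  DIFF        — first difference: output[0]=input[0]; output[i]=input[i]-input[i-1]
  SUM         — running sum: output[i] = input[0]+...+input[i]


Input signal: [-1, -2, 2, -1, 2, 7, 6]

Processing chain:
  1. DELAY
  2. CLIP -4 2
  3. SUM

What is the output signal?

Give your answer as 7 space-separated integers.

Answer: 0 -1 -3 -1 -2 0 2

Derivation:
Input: [-1, -2, 2, -1, 2, 7, 6]
Stage 1 (DELAY): [0, -1, -2, 2, -1, 2, 7] = [0, -1, -2, 2, -1, 2, 7] -> [0, -1, -2, 2, -1, 2, 7]
Stage 2 (CLIP -4 2): clip(0,-4,2)=0, clip(-1,-4,2)=-1, clip(-2,-4,2)=-2, clip(2,-4,2)=2, clip(-1,-4,2)=-1, clip(2,-4,2)=2, clip(7,-4,2)=2 -> [0, -1, -2, 2, -1, 2, 2]
Stage 3 (SUM): sum[0..0]=0, sum[0..1]=-1, sum[0..2]=-3, sum[0..3]=-1, sum[0..4]=-2, sum[0..5]=0, sum[0..6]=2 -> [0, -1, -3, -1, -2, 0, 2]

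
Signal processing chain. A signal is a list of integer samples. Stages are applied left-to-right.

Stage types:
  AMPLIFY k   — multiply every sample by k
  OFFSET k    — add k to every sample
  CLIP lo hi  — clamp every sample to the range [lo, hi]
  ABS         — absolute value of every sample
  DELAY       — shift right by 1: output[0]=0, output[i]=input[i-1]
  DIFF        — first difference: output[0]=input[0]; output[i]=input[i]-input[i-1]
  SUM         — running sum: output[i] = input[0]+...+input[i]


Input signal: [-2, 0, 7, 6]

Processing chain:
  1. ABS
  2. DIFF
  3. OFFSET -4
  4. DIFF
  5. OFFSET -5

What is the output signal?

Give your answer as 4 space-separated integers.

Input: [-2, 0, 7, 6]
Stage 1 (ABS): |-2|=2, |0|=0, |7|=7, |6|=6 -> [2, 0, 7, 6]
Stage 2 (DIFF): s[0]=2, 0-2=-2, 7-0=7, 6-7=-1 -> [2, -2, 7, -1]
Stage 3 (OFFSET -4): 2+-4=-2, -2+-4=-6, 7+-4=3, -1+-4=-5 -> [-2, -6, 3, -5]
Stage 4 (DIFF): s[0]=-2, -6--2=-4, 3--6=9, -5-3=-8 -> [-2, -4, 9, -8]
Stage 5 (OFFSET -5): -2+-5=-7, -4+-5=-9, 9+-5=4, -8+-5=-13 -> [-7, -9, 4, -13]

Answer: -7 -9 4 -13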